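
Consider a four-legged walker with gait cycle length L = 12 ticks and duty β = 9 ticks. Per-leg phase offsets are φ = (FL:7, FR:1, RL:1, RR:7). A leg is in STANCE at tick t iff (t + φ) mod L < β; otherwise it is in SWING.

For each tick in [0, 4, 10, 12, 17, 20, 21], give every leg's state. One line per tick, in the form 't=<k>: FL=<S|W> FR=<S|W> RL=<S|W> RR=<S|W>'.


t=0: phase=(7,1,1,7) vs β=9 → FL=S FR=S RL=S RR=S
t=4: phase=(11,5,5,11) vs β=9 → FL=W FR=S RL=S RR=W
t=10: phase=(5,11,11,5) vs β=9 → FL=S FR=W RL=W RR=S
t=12: phase=(7,1,1,7) vs β=9 → FL=S FR=S RL=S RR=S
t=17: phase=(0,6,6,0) vs β=9 → FL=S FR=S RL=S RR=S
t=20: phase=(3,9,9,3) vs β=9 → FL=S FR=W RL=W RR=S
t=21: phase=(4,10,10,4) vs β=9 → FL=S FR=W RL=W RR=S

t=0: FL=S FR=S RL=S RR=S
t=4: FL=W FR=S RL=S RR=W
t=10: FL=S FR=W RL=W RR=S
t=12: FL=S FR=S RL=S RR=S
t=17: FL=S FR=S RL=S RR=S
t=20: FL=S FR=W RL=W RR=S
t=21: FL=S FR=W RL=W RR=S


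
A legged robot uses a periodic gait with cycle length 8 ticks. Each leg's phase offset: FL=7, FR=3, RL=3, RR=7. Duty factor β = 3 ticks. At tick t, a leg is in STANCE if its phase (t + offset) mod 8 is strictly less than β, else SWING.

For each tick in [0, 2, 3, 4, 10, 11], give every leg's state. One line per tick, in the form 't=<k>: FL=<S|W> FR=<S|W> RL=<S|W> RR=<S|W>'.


t=0: FL=W FR=W RL=W RR=W
t=2: FL=S FR=W RL=W RR=S
t=3: FL=S FR=W RL=W RR=S
t=4: FL=W FR=W RL=W RR=W
t=10: FL=S FR=W RL=W RR=S
t=11: FL=S FR=W RL=W RR=S

t=0: phase=(7,3,3,7) vs β=3 → FL=W FR=W RL=W RR=W
t=2: phase=(1,5,5,1) vs β=3 → FL=S FR=W RL=W RR=S
t=3: phase=(2,6,6,2) vs β=3 → FL=S FR=W RL=W RR=S
t=4: phase=(3,7,7,3) vs β=3 → FL=W FR=W RL=W RR=W
t=10: phase=(1,5,5,1) vs β=3 → FL=S FR=W RL=W RR=S
t=11: phase=(2,6,6,2) vs β=3 → FL=S FR=W RL=W RR=S


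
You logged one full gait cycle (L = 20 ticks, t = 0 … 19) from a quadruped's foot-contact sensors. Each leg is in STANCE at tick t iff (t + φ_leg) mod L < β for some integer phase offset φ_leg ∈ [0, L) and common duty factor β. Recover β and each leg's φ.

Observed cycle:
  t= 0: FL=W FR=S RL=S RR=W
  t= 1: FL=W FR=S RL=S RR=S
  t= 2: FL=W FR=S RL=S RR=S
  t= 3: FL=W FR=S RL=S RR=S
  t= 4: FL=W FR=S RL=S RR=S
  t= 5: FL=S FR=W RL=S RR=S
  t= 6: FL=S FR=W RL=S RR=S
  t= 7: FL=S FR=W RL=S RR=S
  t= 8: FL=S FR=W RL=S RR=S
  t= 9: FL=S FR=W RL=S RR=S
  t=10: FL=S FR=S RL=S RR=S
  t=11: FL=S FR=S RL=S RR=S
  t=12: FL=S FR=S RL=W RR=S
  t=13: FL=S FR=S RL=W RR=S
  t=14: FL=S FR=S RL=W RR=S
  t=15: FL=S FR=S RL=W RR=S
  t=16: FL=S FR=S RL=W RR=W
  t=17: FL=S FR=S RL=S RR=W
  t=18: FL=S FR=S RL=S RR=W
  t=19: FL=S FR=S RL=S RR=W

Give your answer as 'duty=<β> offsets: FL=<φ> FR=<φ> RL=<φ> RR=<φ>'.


duty=15 offsets: FL=15 FR=10 RL=3 RR=19

duty β = stance ticks per leg = 15
FL: stance ticks = 15; W→S at t=5 → φ=15
FR: stance ticks = 15; W→S at t=10 → φ=10
RL: stance ticks = 15; W→S at t=17 → φ=3
RR: stance ticks = 15; W→S at t=1 → φ=19


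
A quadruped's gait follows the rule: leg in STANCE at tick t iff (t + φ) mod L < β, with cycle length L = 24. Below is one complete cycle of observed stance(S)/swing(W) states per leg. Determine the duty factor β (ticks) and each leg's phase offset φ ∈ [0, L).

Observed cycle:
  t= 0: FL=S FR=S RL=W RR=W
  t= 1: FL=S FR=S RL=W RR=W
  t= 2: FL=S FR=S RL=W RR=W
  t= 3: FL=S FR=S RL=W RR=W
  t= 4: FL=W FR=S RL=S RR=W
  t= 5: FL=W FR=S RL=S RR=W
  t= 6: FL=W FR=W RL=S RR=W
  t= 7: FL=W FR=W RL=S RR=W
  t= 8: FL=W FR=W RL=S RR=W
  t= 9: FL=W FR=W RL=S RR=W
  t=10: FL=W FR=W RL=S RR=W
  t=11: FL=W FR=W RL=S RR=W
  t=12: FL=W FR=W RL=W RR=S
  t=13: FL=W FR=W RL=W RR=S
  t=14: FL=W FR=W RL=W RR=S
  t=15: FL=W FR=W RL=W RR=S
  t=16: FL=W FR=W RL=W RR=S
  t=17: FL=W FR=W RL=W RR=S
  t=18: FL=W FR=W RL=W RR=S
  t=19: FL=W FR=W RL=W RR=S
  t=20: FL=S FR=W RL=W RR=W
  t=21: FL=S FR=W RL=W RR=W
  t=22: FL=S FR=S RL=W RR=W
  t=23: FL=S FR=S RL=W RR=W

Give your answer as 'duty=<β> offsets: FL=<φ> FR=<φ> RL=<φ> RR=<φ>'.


duty β = stance ticks per leg = 8
FL: stance ticks = 8; W→S at t=20 → φ=4
FR: stance ticks = 8; W→S at t=22 → φ=2
RL: stance ticks = 8; W→S at t=4 → φ=20
RR: stance ticks = 8; W→S at t=12 → φ=12

duty=8 offsets: FL=4 FR=2 RL=20 RR=12


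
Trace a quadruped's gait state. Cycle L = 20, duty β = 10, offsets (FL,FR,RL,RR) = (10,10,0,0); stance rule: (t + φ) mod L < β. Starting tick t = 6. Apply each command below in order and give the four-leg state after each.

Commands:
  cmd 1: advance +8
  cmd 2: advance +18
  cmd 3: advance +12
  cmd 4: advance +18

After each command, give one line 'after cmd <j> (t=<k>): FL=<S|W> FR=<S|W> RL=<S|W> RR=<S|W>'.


start t=6: FL=W FR=W RL=S RR=S
cmd 1: advance +8 → t=14, phase=(4,4,14,14) → FL=S FR=S RL=W RR=W
cmd 2: advance +18 → t=32, phase=(2,2,12,12) → FL=S FR=S RL=W RR=W
cmd 3: advance +12 → t=44, phase=(14,14,4,4) → FL=W FR=W RL=S RR=S
cmd 4: advance +18 → t=62, phase=(12,12,2,2) → FL=W FR=W RL=S RR=S

after cmd 1 (t=14): FL=S FR=S RL=W RR=W
after cmd 2 (t=32): FL=S FR=S RL=W RR=W
after cmd 3 (t=44): FL=W FR=W RL=S RR=S
after cmd 4 (t=62): FL=W FR=W RL=S RR=S


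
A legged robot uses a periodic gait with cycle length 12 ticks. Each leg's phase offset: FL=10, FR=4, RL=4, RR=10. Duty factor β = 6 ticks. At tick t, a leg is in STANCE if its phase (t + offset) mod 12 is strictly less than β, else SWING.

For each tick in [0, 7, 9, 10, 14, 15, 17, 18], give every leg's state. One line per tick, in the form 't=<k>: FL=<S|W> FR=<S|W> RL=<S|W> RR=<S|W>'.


t=0: phase=(10,4,4,10) vs β=6 → FL=W FR=S RL=S RR=W
t=7: phase=(5,11,11,5) vs β=6 → FL=S FR=W RL=W RR=S
t=9: phase=(7,1,1,7) vs β=6 → FL=W FR=S RL=S RR=W
t=10: phase=(8,2,2,8) vs β=6 → FL=W FR=S RL=S RR=W
t=14: phase=(0,6,6,0) vs β=6 → FL=S FR=W RL=W RR=S
t=15: phase=(1,7,7,1) vs β=6 → FL=S FR=W RL=W RR=S
t=17: phase=(3,9,9,3) vs β=6 → FL=S FR=W RL=W RR=S
t=18: phase=(4,10,10,4) vs β=6 → FL=S FR=W RL=W RR=S

t=0: FL=W FR=S RL=S RR=W
t=7: FL=S FR=W RL=W RR=S
t=9: FL=W FR=S RL=S RR=W
t=10: FL=W FR=S RL=S RR=W
t=14: FL=S FR=W RL=W RR=S
t=15: FL=S FR=W RL=W RR=S
t=17: FL=S FR=W RL=W RR=S
t=18: FL=S FR=W RL=W RR=S


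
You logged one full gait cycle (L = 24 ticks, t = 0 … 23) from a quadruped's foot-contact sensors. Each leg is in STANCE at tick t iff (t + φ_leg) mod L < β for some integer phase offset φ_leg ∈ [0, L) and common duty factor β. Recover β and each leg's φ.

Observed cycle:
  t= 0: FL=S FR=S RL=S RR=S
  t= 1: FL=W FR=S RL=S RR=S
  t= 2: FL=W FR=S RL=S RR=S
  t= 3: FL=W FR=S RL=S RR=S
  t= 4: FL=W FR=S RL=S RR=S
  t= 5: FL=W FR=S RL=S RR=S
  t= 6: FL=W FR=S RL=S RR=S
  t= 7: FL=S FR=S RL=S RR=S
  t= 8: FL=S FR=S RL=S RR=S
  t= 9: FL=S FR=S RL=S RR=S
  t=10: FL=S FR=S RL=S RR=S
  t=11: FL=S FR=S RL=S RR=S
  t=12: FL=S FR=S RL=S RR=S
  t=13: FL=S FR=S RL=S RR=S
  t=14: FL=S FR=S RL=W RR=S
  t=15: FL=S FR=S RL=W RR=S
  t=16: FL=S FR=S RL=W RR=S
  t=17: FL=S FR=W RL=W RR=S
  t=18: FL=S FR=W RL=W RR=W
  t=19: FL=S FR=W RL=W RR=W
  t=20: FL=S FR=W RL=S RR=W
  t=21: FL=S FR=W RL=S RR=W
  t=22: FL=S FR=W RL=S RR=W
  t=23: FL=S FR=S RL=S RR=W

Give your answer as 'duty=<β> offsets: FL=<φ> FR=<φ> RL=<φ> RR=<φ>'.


duty=18 offsets: FL=17 FR=1 RL=4 RR=0

duty β = stance ticks per leg = 18
FL: stance ticks = 18; W→S at t=7 → φ=17
FR: stance ticks = 18; W→S at t=23 → φ=1
RL: stance ticks = 18; W→S at t=20 → φ=4
RR: stance ticks = 18; W→S at t=0 → φ=0


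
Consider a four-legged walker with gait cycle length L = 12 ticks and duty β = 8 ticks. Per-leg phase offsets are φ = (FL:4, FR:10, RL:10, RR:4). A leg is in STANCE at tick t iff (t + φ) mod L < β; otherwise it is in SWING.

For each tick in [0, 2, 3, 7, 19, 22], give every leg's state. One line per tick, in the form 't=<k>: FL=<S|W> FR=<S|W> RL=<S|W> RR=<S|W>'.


t=0: FL=S FR=W RL=W RR=S
t=2: FL=S FR=S RL=S RR=S
t=3: FL=S FR=S RL=S RR=S
t=7: FL=W FR=S RL=S RR=W
t=19: FL=W FR=S RL=S RR=W
t=22: FL=S FR=W RL=W RR=S

t=0: phase=(4,10,10,4) vs β=8 → FL=S FR=W RL=W RR=S
t=2: phase=(6,0,0,6) vs β=8 → FL=S FR=S RL=S RR=S
t=3: phase=(7,1,1,7) vs β=8 → FL=S FR=S RL=S RR=S
t=7: phase=(11,5,5,11) vs β=8 → FL=W FR=S RL=S RR=W
t=19: phase=(11,5,5,11) vs β=8 → FL=W FR=S RL=S RR=W
t=22: phase=(2,8,8,2) vs β=8 → FL=S FR=W RL=W RR=S


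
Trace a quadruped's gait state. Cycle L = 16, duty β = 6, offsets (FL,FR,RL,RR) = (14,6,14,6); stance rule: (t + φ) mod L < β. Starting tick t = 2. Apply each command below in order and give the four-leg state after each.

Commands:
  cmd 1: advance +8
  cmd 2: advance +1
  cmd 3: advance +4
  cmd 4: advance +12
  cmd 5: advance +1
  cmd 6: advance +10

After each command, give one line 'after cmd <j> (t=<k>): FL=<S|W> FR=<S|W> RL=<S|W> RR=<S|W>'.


start t=2: FL=S FR=W RL=S RR=W
cmd 1: advance +8 → t=10, phase=(8,0,8,0) → FL=W FR=S RL=W RR=S
cmd 2: advance +1 → t=11, phase=(9,1,9,1) → FL=W FR=S RL=W RR=S
cmd 3: advance +4 → t=15, phase=(13,5,13,5) → FL=W FR=S RL=W RR=S
cmd 4: advance +12 → t=27, phase=(9,1,9,1) → FL=W FR=S RL=W RR=S
cmd 5: advance +1 → t=28, phase=(10,2,10,2) → FL=W FR=S RL=W RR=S
cmd 6: advance +10 → t=38, phase=(4,12,4,12) → FL=S FR=W RL=S RR=W

after cmd 1 (t=10): FL=W FR=S RL=W RR=S
after cmd 2 (t=11): FL=W FR=S RL=W RR=S
after cmd 3 (t=15): FL=W FR=S RL=W RR=S
after cmd 4 (t=27): FL=W FR=S RL=W RR=S
after cmd 5 (t=28): FL=W FR=S RL=W RR=S
after cmd 6 (t=38): FL=S FR=W RL=S RR=W


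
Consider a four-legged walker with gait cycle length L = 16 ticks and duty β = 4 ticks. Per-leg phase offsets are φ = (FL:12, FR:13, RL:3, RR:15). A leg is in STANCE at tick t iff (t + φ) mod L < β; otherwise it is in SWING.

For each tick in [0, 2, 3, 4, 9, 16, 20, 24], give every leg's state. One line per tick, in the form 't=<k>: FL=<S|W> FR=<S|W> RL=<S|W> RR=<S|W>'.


t=0: FL=W FR=W RL=S RR=W
t=2: FL=W FR=W RL=W RR=S
t=3: FL=W FR=S RL=W RR=S
t=4: FL=S FR=S RL=W RR=S
t=9: FL=W FR=W RL=W RR=W
t=16: FL=W FR=W RL=S RR=W
t=20: FL=S FR=S RL=W RR=S
t=24: FL=W FR=W RL=W RR=W

t=0: phase=(12,13,3,15) vs β=4 → FL=W FR=W RL=S RR=W
t=2: phase=(14,15,5,1) vs β=4 → FL=W FR=W RL=W RR=S
t=3: phase=(15,0,6,2) vs β=4 → FL=W FR=S RL=W RR=S
t=4: phase=(0,1,7,3) vs β=4 → FL=S FR=S RL=W RR=S
t=9: phase=(5,6,12,8) vs β=4 → FL=W FR=W RL=W RR=W
t=16: phase=(12,13,3,15) vs β=4 → FL=W FR=W RL=S RR=W
t=20: phase=(0,1,7,3) vs β=4 → FL=S FR=S RL=W RR=S
t=24: phase=(4,5,11,7) vs β=4 → FL=W FR=W RL=W RR=W


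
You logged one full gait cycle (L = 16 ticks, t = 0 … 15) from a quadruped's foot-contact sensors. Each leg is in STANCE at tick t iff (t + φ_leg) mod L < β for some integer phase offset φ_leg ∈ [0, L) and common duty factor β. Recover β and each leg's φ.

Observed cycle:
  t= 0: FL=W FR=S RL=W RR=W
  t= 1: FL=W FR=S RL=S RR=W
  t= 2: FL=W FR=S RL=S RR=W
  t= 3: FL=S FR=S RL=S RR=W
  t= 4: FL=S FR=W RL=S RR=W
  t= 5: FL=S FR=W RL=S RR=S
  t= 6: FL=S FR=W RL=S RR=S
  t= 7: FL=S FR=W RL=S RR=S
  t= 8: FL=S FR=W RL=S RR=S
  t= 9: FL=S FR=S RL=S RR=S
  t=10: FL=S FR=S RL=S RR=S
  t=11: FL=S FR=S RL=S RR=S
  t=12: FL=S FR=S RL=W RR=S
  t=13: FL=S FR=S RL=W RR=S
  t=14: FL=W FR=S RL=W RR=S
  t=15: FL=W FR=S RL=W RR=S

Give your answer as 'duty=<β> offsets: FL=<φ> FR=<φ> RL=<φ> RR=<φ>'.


duty β = stance ticks per leg = 11
FL: stance ticks = 11; W→S at t=3 → φ=13
FR: stance ticks = 11; W→S at t=9 → φ=7
RL: stance ticks = 11; W→S at t=1 → φ=15
RR: stance ticks = 11; W→S at t=5 → φ=11

duty=11 offsets: FL=13 FR=7 RL=15 RR=11


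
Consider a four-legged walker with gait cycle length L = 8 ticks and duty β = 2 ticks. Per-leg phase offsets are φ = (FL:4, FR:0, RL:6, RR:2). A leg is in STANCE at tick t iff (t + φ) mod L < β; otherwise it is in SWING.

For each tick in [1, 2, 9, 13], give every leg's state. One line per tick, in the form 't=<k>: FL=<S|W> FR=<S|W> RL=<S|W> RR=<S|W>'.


t=1: FL=W FR=S RL=W RR=W
t=2: FL=W FR=W RL=S RR=W
t=9: FL=W FR=S RL=W RR=W
t=13: FL=S FR=W RL=W RR=W

t=1: phase=(5,1,7,3) vs β=2 → FL=W FR=S RL=W RR=W
t=2: phase=(6,2,0,4) vs β=2 → FL=W FR=W RL=S RR=W
t=9: phase=(5,1,7,3) vs β=2 → FL=W FR=S RL=W RR=W
t=13: phase=(1,5,3,7) vs β=2 → FL=S FR=W RL=W RR=W


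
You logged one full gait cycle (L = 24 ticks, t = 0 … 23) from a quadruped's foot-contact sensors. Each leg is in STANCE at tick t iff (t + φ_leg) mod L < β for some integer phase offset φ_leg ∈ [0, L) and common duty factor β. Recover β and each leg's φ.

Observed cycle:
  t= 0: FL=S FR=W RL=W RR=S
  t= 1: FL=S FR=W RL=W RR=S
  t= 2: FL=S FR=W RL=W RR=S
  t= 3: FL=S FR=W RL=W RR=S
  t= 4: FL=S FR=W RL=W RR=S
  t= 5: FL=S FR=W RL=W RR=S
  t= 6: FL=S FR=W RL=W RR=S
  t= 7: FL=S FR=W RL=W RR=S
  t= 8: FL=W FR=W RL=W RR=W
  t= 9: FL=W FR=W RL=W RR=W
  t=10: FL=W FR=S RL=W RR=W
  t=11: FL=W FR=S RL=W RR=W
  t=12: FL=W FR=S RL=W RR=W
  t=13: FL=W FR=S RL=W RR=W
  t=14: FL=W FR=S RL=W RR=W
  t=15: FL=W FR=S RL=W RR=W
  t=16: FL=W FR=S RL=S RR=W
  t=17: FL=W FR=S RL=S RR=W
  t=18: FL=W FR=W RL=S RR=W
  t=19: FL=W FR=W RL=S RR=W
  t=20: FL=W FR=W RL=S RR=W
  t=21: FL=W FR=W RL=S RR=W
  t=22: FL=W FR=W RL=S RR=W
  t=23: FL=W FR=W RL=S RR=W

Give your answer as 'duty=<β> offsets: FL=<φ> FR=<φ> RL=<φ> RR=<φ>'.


duty β = stance ticks per leg = 8
FL: stance ticks = 8; W→S at t=0 → φ=0
FR: stance ticks = 8; W→S at t=10 → φ=14
RL: stance ticks = 8; W→S at t=16 → φ=8
RR: stance ticks = 8; W→S at t=0 → φ=0

duty=8 offsets: FL=0 FR=14 RL=8 RR=0


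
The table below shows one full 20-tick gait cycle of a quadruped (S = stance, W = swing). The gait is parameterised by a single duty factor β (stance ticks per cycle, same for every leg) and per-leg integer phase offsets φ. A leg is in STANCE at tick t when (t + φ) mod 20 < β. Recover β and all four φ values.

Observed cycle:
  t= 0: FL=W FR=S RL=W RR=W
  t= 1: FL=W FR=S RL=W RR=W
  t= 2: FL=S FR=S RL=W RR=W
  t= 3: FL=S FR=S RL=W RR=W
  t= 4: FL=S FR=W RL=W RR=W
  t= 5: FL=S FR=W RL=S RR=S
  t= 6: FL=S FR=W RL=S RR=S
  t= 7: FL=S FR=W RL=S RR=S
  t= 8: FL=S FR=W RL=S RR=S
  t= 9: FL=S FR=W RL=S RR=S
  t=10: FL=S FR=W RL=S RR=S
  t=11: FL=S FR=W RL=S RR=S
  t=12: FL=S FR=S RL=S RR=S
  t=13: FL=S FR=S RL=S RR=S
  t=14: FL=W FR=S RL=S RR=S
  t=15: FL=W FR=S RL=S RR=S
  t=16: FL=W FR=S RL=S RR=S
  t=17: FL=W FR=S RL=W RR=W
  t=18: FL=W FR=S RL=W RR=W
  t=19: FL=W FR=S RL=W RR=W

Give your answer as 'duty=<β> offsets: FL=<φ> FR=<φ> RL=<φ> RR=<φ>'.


duty=12 offsets: FL=18 FR=8 RL=15 RR=15

duty β = stance ticks per leg = 12
FL: stance ticks = 12; W→S at t=2 → φ=18
FR: stance ticks = 12; W→S at t=12 → φ=8
RL: stance ticks = 12; W→S at t=5 → φ=15
RR: stance ticks = 12; W→S at t=5 → φ=15


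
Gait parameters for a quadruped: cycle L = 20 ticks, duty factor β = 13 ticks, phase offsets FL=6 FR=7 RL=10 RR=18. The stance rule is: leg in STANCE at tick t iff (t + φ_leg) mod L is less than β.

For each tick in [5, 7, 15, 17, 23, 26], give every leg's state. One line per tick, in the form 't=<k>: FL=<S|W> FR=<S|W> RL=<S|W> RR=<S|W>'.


t=5: phase=(11,12,15,3) vs β=13 → FL=S FR=S RL=W RR=S
t=7: phase=(13,14,17,5) vs β=13 → FL=W FR=W RL=W RR=S
t=15: phase=(1,2,5,13) vs β=13 → FL=S FR=S RL=S RR=W
t=17: phase=(3,4,7,15) vs β=13 → FL=S FR=S RL=S RR=W
t=23: phase=(9,10,13,1) vs β=13 → FL=S FR=S RL=W RR=S
t=26: phase=(12,13,16,4) vs β=13 → FL=S FR=W RL=W RR=S

t=5: FL=S FR=S RL=W RR=S
t=7: FL=W FR=W RL=W RR=S
t=15: FL=S FR=S RL=S RR=W
t=17: FL=S FR=S RL=S RR=W
t=23: FL=S FR=S RL=W RR=S
t=26: FL=S FR=W RL=W RR=S


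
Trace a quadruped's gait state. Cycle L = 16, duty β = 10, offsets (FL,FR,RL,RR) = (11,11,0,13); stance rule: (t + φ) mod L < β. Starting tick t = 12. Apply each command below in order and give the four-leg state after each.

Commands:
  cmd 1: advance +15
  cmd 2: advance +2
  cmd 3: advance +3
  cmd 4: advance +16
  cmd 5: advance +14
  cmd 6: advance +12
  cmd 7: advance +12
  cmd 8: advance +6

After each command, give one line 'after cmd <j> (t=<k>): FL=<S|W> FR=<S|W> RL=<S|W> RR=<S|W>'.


start t=12: FL=S FR=S RL=W RR=S
cmd 1: advance +15 → t=27, phase=(6,6,11,8) → FL=S FR=S RL=W RR=S
cmd 2: advance +2 → t=29, phase=(8,8,13,10) → FL=S FR=S RL=W RR=W
cmd 3: advance +3 → t=32, phase=(11,11,0,13) → FL=W FR=W RL=S RR=W
cmd 4: advance +16 → t=48, phase=(11,11,0,13) → FL=W FR=W RL=S RR=W
cmd 5: advance +14 → t=62, phase=(9,9,14,11) → FL=S FR=S RL=W RR=W
cmd 6: advance +12 → t=74, phase=(5,5,10,7) → FL=S FR=S RL=W RR=S
cmd 7: advance +12 → t=86, phase=(1,1,6,3) → FL=S FR=S RL=S RR=S
cmd 8: advance +6 → t=92, phase=(7,7,12,9) → FL=S FR=S RL=W RR=S

after cmd 1 (t=27): FL=S FR=S RL=W RR=S
after cmd 2 (t=29): FL=S FR=S RL=W RR=W
after cmd 3 (t=32): FL=W FR=W RL=S RR=W
after cmd 4 (t=48): FL=W FR=W RL=S RR=W
after cmd 5 (t=62): FL=S FR=S RL=W RR=W
after cmd 6 (t=74): FL=S FR=S RL=W RR=S
after cmd 7 (t=86): FL=S FR=S RL=S RR=S
after cmd 8 (t=92): FL=S FR=S RL=W RR=S


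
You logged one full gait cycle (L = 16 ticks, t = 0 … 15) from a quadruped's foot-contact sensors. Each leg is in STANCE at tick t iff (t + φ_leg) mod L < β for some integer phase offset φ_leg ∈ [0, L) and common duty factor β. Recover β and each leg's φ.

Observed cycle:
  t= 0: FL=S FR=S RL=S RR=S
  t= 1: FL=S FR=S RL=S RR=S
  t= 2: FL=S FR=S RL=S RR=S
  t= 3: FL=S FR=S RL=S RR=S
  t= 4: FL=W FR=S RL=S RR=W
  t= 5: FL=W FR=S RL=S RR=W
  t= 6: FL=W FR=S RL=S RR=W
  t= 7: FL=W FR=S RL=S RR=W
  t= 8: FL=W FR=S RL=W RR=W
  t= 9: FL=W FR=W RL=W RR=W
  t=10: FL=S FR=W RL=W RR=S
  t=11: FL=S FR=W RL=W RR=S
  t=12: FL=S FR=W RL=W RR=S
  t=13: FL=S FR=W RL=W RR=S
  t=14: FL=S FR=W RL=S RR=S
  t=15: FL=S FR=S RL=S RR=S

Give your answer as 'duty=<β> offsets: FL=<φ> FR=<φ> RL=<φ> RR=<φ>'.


duty=10 offsets: FL=6 FR=1 RL=2 RR=6

duty β = stance ticks per leg = 10
FL: stance ticks = 10; W→S at t=10 → φ=6
FR: stance ticks = 10; W→S at t=15 → φ=1
RL: stance ticks = 10; W→S at t=14 → φ=2
RR: stance ticks = 10; W→S at t=10 → φ=6


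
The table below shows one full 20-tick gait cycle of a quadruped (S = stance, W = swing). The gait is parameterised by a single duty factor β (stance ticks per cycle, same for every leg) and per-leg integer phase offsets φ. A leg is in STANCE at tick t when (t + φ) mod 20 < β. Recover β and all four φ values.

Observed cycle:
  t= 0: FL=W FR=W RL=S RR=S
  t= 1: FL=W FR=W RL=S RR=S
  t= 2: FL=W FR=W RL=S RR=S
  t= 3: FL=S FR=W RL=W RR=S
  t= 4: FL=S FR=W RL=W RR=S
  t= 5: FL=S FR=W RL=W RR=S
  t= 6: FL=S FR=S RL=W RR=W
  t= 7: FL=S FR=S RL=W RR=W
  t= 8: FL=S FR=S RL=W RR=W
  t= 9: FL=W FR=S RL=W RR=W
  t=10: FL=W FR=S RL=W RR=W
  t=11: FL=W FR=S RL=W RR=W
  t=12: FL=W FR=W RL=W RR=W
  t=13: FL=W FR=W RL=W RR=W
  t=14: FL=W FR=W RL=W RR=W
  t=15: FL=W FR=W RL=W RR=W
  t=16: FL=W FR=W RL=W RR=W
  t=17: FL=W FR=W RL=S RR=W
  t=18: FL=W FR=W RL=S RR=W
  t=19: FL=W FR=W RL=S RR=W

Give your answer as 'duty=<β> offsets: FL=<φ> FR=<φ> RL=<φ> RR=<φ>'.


duty β = stance ticks per leg = 6
FL: stance ticks = 6; W→S at t=3 → φ=17
FR: stance ticks = 6; W→S at t=6 → φ=14
RL: stance ticks = 6; W→S at t=17 → φ=3
RR: stance ticks = 6; W→S at t=0 → φ=0

duty=6 offsets: FL=17 FR=14 RL=3 RR=0


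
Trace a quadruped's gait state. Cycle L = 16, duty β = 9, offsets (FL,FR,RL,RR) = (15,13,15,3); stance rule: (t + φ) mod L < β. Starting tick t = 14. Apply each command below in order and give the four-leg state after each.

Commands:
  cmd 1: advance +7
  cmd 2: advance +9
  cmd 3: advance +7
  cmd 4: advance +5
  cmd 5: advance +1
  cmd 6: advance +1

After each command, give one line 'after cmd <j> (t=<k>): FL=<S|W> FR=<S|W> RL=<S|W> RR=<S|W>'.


after cmd 1 (t=21): FL=S FR=S RL=S RR=S
after cmd 2 (t=30): FL=W FR=W RL=W RR=S
after cmd 3 (t=37): FL=S FR=S RL=S RR=S
after cmd 4 (t=42): FL=W FR=S RL=W RR=W
after cmd 5 (t=43): FL=W FR=S RL=W RR=W
after cmd 6 (t=44): FL=W FR=W RL=W RR=W

start t=14: FL=W FR=W RL=W RR=S
cmd 1: advance +7 → t=21, phase=(4,2,4,8) → FL=S FR=S RL=S RR=S
cmd 2: advance +9 → t=30, phase=(13,11,13,1) → FL=W FR=W RL=W RR=S
cmd 3: advance +7 → t=37, phase=(4,2,4,8) → FL=S FR=S RL=S RR=S
cmd 4: advance +5 → t=42, phase=(9,7,9,13) → FL=W FR=S RL=W RR=W
cmd 5: advance +1 → t=43, phase=(10,8,10,14) → FL=W FR=S RL=W RR=W
cmd 6: advance +1 → t=44, phase=(11,9,11,15) → FL=W FR=W RL=W RR=W


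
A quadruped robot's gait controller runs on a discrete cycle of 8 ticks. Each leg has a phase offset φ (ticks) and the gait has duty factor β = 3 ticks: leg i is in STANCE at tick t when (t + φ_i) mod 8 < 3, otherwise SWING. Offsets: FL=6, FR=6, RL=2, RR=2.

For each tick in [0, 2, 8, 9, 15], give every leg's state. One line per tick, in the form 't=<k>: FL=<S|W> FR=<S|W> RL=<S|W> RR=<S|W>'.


t=0: FL=W FR=W RL=S RR=S
t=2: FL=S FR=S RL=W RR=W
t=8: FL=W FR=W RL=S RR=S
t=9: FL=W FR=W RL=W RR=W
t=15: FL=W FR=W RL=S RR=S

t=0: phase=(6,6,2,2) vs β=3 → FL=W FR=W RL=S RR=S
t=2: phase=(0,0,4,4) vs β=3 → FL=S FR=S RL=W RR=W
t=8: phase=(6,6,2,2) vs β=3 → FL=W FR=W RL=S RR=S
t=9: phase=(7,7,3,3) vs β=3 → FL=W FR=W RL=W RR=W
t=15: phase=(5,5,1,1) vs β=3 → FL=W FR=W RL=S RR=S


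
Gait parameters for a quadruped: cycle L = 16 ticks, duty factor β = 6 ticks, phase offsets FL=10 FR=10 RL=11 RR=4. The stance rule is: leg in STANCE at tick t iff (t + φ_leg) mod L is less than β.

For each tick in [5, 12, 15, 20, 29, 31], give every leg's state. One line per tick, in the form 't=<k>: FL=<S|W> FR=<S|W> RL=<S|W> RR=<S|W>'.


t=5: phase=(15,15,0,9) vs β=6 → FL=W FR=W RL=S RR=W
t=12: phase=(6,6,7,0) vs β=6 → FL=W FR=W RL=W RR=S
t=15: phase=(9,9,10,3) vs β=6 → FL=W FR=W RL=W RR=S
t=20: phase=(14,14,15,8) vs β=6 → FL=W FR=W RL=W RR=W
t=29: phase=(7,7,8,1) vs β=6 → FL=W FR=W RL=W RR=S
t=31: phase=(9,9,10,3) vs β=6 → FL=W FR=W RL=W RR=S

t=5: FL=W FR=W RL=S RR=W
t=12: FL=W FR=W RL=W RR=S
t=15: FL=W FR=W RL=W RR=S
t=20: FL=W FR=W RL=W RR=W
t=29: FL=W FR=W RL=W RR=S
t=31: FL=W FR=W RL=W RR=S


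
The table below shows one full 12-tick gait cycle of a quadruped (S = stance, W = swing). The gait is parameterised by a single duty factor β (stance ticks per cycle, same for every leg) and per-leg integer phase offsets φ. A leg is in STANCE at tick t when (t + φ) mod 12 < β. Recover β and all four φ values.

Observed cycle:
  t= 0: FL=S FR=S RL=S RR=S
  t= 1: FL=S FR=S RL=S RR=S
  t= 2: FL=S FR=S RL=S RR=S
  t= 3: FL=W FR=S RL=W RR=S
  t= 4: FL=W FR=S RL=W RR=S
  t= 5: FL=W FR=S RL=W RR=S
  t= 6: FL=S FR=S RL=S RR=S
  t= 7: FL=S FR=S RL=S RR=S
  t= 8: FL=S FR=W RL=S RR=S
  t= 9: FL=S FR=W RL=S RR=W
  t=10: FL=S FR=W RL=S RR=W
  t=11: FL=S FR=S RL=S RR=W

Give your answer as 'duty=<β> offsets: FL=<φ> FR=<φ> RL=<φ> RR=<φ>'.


duty β = stance ticks per leg = 9
FL: stance ticks = 9; W→S at t=6 → φ=6
FR: stance ticks = 9; W→S at t=11 → φ=1
RL: stance ticks = 9; W→S at t=6 → φ=6
RR: stance ticks = 9; W→S at t=0 → φ=0

duty=9 offsets: FL=6 FR=1 RL=6 RR=0


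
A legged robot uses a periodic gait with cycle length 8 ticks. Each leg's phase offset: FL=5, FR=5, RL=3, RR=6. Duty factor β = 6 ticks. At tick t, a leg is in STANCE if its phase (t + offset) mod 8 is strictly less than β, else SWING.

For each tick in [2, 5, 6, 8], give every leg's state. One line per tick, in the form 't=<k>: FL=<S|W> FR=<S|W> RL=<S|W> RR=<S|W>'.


t=2: phase=(7,7,5,0) vs β=6 → FL=W FR=W RL=S RR=S
t=5: phase=(2,2,0,3) vs β=6 → FL=S FR=S RL=S RR=S
t=6: phase=(3,3,1,4) vs β=6 → FL=S FR=S RL=S RR=S
t=8: phase=(5,5,3,6) vs β=6 → FL=S FR=S RL=S RR=W

t=2: FL=W FR=W RL=S RR=S
t=5: FL=S FR=S RL=S RR=S
t=6: FL=S FR=S RL=S RR=S
t=8: FL=S FR=S RL=S RR=W


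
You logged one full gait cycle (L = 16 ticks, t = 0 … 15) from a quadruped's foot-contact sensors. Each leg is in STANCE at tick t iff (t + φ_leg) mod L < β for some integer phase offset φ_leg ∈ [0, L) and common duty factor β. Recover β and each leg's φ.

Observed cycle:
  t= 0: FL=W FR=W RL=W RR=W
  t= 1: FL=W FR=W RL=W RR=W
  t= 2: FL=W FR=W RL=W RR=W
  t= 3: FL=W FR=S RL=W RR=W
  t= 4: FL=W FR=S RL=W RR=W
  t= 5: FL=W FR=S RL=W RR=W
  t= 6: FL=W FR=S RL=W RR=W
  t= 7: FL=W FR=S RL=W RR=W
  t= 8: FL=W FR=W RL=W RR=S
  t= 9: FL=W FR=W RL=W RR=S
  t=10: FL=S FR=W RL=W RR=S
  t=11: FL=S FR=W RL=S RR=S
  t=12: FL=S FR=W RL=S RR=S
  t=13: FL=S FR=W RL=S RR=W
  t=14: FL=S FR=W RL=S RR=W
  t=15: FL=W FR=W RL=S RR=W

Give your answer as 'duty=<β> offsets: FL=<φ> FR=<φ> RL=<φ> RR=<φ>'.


duty=5 offsets: FL=6 FR=13 RL=5 RR=8

duty β = stance ticks per leg = 5
FL: stance ticks = 5; W→S at t=10 → φ=6
FR: stance ticks = 5; W→S at t=3 → φ=13
RL: stance ticks = 5; W→S at t=11 → φ=5
RR: stance ticks = 5; W→S at t=8 → φ=8


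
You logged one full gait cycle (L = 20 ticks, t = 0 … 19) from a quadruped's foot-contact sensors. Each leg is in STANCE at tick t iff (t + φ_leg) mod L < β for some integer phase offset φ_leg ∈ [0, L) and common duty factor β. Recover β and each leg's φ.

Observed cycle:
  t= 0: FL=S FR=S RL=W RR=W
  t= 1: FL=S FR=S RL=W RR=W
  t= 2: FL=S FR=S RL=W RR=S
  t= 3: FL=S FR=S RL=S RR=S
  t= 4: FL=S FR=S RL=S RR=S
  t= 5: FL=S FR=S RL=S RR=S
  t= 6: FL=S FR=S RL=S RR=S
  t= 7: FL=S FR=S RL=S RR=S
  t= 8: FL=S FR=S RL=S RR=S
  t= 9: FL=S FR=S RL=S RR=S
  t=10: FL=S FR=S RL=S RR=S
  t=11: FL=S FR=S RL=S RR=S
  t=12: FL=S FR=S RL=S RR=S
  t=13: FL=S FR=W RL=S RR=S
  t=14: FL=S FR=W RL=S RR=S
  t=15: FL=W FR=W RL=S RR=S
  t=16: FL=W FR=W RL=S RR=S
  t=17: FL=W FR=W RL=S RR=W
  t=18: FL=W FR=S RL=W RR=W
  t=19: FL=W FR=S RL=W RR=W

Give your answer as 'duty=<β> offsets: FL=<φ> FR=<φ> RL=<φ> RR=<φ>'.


duty=15 offsets: FL=0 FR=2 RL=17 RR=18

duty β = stance ticks per leg = 15
FL: stance ticks = 15; W→S at t=0 → φ=0
FR: stance ticks = 15; W→S at t=18 → φ=2
RL: stance ticks = 15; W→S at t=3 → φ=17
RR: stance ticks = 15; W→S at t=2 → φ=18


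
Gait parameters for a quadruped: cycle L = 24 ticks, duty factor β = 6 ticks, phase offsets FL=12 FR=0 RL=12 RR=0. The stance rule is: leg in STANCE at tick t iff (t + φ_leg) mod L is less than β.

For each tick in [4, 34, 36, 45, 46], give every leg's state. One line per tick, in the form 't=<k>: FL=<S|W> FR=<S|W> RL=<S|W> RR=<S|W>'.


t=4: FL=W FR=S RL=W RR=S
t=34: FL=W FR=W RL=W RR=W
t=36: FL=S FR=W RL=S RR=W
t=45: FL=W FR=W RL=W RR=W
t=46: FL=W FR=W RL=W RR=W

t=4: phase=(16,4,16,4) vs β=6 → FL=W FR=S RL=W RR=S
t=34: phase=(22,10,22,10) vs β=6 → FL=W FR=W RL=W RR=W
t=36: phase=(0,12,0,12) vs β=6 → FL=S FR=W RL=S RR=W
t=45: phase=(9,21,9,21) vs β=6 → FL=W FR=W RL=W RR=W
t=46: phase=(10,22,10,22) vs β=6 → FL=W FR=W RL=W RR=W


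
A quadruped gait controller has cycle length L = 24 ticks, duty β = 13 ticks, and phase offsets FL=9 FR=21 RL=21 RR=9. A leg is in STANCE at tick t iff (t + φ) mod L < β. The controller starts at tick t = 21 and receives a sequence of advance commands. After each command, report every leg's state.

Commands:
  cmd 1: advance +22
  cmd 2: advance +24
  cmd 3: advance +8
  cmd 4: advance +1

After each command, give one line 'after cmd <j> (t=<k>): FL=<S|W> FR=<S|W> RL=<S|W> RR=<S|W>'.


start t=21: FL=S FR=W RL=W RR=S
cmd 1: advance +22 → t=43, phase=(4,16,16,4) → FL=S FR=W RL=W RR=S
cmd 2: advance +24 → t=67, phase=(4,16,16,4) → FL=S FR=W RL=W RR=S
cmd 3: advance +8 → t=75, phase=(12,0,0,12) → FL=S FR=S RL=S RR=S
cmd 4: advance +1 → t=76, phase=(13,1,1,13) → FL=W FR=S RL=S RR=W

after cmd 1 (t=43): FL=S FR=W RL=W RR=S
after cmd 2 (t=67): FL=S FR=W RL=W RR=S
after cmd 3 (t=75): FL=S FR=S RL=S RR=S
after cmd 4 (t=76): FL=W FR=S RL=S RR=W


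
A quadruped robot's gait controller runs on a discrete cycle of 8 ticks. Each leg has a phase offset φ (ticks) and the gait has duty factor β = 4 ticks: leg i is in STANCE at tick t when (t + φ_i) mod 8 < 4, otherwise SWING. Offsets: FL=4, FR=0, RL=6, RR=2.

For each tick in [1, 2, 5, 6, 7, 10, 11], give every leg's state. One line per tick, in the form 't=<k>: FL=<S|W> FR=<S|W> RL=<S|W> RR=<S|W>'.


t=1: FL=W FR=S RL=W RR=S
t=2: FL=W FR=S RL=S RR=W
t=5: FL=S FR=W RL=S RR=W
t=6: FL=S FR=W RL=W RR=S
t=7: FL=S FR=W RL=W RR=S
t=10: FL=W FR=S RL=S RR=W
t=11: FL=W FR=S RL=S RR=W

t=1: phase=(5,1,7,3) vs β=4 → FL=W FR=S RL=W RR=S
t=2: phase=(6,2,0,4) vs β=4 → FL=W FR=S RL=S RR=W
t=5: phase=(1,5,3,7) vs β=4 → FL=S FR=W RL=S RR=W
t=6: phase=(2,6,4,0) vs β=4 → FL=S FR=W RL=W RR=S
t=7: phase=(3,7,5,1) vs β=4 → FL=S FR=W RL=W RR=S
t=10: phase=(6,2,0,4) vs β=4 → FL=W FR=S RL=S RR=W
t=11: phase=(7,3,1,5) vs β=4 → FL=W FR=S RL=S RR=W


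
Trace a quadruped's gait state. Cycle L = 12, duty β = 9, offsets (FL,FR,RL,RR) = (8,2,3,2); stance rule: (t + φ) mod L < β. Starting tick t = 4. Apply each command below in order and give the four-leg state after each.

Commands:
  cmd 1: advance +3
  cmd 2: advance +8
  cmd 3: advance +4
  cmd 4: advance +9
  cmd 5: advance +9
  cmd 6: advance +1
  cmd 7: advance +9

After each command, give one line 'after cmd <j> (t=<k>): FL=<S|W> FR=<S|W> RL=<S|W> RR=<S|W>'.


start t=4: FL=S FR=S RL=S RR=S
cmd 1: advance +3 → t=7, phase=(3,9,10,9) → FL=S FR=W RL=W RR=W
cmd 2: advance +8 → t=15, phase=(11,5,6,5) → FL=W FR=S RL=S RR=S
cmd 3: advance +4 → t=19, phase=(3,9,10,9) → FL=S FR=W RL=W RR=W
cmd 4: advance +9 → t=28, phase=(0,6,7,6) → FL=S FR=S RL=S RR=S
cmd 5: advance +9 → t=37, phase=(9,3,4,3) → FL=W FR=S RL=S RR=S
cmd 6: advance +1 → t=38, phase=(10,4,5,4) → FL=W FR=S RL=S RR=S
cmd 7: advance +9 → t=47, phase=(7,1,2,1) → FL=S FR=S RL=S RR=S

after cmd 1 (t=7): FL=S FR=W RL=W RR=W
after cmd 2 (t=15): FL=W FR=S RL=S RR=S
after cmd 3 (t=19): FL=S FR=W RL=W RR=W
after cmd 4 (t=28): FL=S FR=S RL=S RR=S
after cmd 5 (t=37): FL=W FR=S RL=S RR=S
after cmd 6 (t=38): FL=W FR=S RL=S RR=S
after cmd 7 (t=47): FL=S FR=S RL=S RR=S


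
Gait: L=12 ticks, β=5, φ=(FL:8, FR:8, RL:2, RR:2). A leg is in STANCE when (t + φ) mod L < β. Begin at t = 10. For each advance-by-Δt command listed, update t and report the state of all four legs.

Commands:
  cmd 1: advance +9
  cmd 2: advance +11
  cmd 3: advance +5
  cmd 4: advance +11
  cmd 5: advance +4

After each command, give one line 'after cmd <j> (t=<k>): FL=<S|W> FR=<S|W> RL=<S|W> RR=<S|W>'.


start t=10: FL=W FR=W RL=S RR=S
cmd 1: advance +9 → t=19, phase=(3,3,9,9) → FL=S FR=S RL=W RR=W
cmd 2: advance +11 → t=30, phase=(2,2,8,8) → FL=S FR=S RL=W RR=W
cmd 3: advance +5 → t=35, phase=(7,7,1,1) → FL=W FR=W RL=S RR=S
cmd 4: advance +11 → t=46, phase=(6,6,0,0) → FL=W FR=W RL=S RR=S
cmd 5: advance +4 → t=50, phase=(10,10,4,4) → FL=W FR=W RL=S RR=S

after cmd 1 (t=19): FL=S FR=S RL=W RR=W
after cmd 2 (t=30): FL=S FR=S RL=W RR=W
after cmd 3 (t=35): FL=W FR=W RL=S RR=S
after cmd 4 (t=46): FL=W FR=W RL=S RR=S
after cmd 5 (t=50): FL=W FR=W RL=S RR=S


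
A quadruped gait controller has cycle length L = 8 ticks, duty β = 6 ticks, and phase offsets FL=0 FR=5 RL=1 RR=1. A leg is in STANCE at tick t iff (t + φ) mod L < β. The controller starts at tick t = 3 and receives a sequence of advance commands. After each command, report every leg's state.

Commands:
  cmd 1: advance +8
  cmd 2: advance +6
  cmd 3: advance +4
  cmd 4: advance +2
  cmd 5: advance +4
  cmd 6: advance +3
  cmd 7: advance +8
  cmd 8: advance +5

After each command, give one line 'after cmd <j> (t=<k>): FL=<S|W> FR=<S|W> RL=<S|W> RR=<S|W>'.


start t=3: FL=S FR=S RL=S RR=S
cmd 1: advance +8 → t=11, phase=(3,0,4,4) → FL=S FR=S RL=S RR=S
cmd 2: advance +6 → t=17, phase=(1,6,2,2) → FL=S FR=W RL=S RR=S
cmd 3: advance +4 → t=21, phase=(5,2,6,6) → FL=S FR=S RL=W RR=W
cmd 4: advance +2 → t=23, phase=(7,4,0,0) → FL=W FR=S RL=S RR=S
cmd 5: advance +4 → t=27, phase=(3,0,4,4) → FL=S FR=S RL=S RR=S
cmd 6: advance +3 → t=30, phase=(6,3,7,7) → FL=W FR=S RL=W RR=W
cmd 7: advance +8 → t=38, phase=(6,3,7,7) → FL=W FR=S RL=W RR=W
cmd 8: advance +5 → t=43, phase=(3,0,4,4) → FL=S FR=S RL=S RR=S

after cmd 1 (t=11): FL=S FR=S RL=S RR=S
after cmd 2 (t=17): FL=S FR=W RL=S RR=S
after cmd 3 (t=21): FL=S FR=S RL=W RR=W
after cmd 4 (t=23): FL=W FR=S RL=S RR=S
after cmd 5 (t=27): FL=S FR=S RL=S RR=S
after cmd 6 (t=30): FL=W FR=S RL=W RR=W
after cmd 7 (t=38): FL=W FR=S RL=W RR=W
after cmd 8 (t=43): FL=S FR=S RL=S RR=S


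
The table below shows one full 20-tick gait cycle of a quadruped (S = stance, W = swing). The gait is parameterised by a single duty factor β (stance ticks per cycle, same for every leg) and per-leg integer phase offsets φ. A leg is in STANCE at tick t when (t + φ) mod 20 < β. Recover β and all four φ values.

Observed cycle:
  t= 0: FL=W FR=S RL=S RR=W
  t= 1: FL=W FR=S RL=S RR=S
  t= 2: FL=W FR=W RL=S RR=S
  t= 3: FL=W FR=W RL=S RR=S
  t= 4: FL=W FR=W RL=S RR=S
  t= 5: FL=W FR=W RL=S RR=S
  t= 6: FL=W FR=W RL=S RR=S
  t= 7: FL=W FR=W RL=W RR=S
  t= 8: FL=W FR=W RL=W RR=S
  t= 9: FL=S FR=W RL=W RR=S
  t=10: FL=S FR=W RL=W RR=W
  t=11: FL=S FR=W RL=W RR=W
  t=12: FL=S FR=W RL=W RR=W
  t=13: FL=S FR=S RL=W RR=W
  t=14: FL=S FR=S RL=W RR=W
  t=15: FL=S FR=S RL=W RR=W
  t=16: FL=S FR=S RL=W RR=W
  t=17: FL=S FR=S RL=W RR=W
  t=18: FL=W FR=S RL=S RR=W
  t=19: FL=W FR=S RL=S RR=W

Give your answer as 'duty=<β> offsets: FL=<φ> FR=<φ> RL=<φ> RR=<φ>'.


duty β = stance ticks per leg = 9
FL: stance ticks = 9; W→S at t=9 → φ=11
FR: stance ticks = 9; W→S at t=13 → φ=7
RL: stance ticks = 9; W→S at t=18 → φ=2
RR: stance ticks = 9; W→S at t=1 → φ=19

duty=9 offsets: FL=11 FR=7 RL=2 RR=19


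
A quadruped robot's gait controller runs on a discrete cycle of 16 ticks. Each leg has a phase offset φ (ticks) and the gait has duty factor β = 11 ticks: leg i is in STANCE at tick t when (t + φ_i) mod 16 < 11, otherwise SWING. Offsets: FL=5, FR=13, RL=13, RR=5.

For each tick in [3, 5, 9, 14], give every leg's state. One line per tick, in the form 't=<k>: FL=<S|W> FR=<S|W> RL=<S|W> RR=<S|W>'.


t=3: phase=(8,0,0,8) vs β=11 → FL=S FR=S RL=S RR=S
t=5: phase=(10,2,2,10) vs β=11 → FL=S FR=S RL=S RR=S
t=9: phase=(14,6,6,14) vs β=11 → FL=W FR=S RL=S RR=W
t=14: phase=(3,11,11,3) vs β=11 → FL=S FR=W RL=W RR=S

t=3: FL=S FR=S RL=S RR=S
t=5: FL=S FR=S RL=S RR=S
t=9: FL=W FR=S RL=S RR=W
t=14: FL=S FR=W RL=W RR=S


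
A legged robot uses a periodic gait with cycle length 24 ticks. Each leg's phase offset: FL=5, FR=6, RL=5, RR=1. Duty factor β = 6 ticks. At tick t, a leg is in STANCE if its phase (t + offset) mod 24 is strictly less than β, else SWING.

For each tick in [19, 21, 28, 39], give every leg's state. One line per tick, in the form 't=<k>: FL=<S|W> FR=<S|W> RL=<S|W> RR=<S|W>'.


t=19: FL=S FR=S RL=S RR=W
t=21: FL=S FR=S RL=S RR=W
t=28: FL=W FR=W RL=W RR=S
t=39: FL=W FR=W RL=W RR=W

t=19: phase=(0,1,0,20) vs β=6 → FL=S FR=S RL=S RR=W
t=21: phase=(2,3,2,22) vs β=6 → FL=S FR=S RL=S RR=W
t=28: phase=(9,10,9,5) vs β=6 → FL=W FR=W RL=W RR=S
t=39: phase=(20,21,20,16) vs β=6 → FL=W FR=W RL=W RR=W


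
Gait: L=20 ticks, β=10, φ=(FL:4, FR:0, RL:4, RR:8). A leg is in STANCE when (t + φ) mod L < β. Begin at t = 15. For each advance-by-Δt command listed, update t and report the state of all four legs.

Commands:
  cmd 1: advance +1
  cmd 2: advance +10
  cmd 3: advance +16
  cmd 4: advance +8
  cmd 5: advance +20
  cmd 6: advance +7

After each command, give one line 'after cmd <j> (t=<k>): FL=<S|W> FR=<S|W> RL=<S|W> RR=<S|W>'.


after cmd 1 (t=16): FL=S FR=W RL=S RR=S
after cmd 2 (t=26): FL=W FR=S RL=W RR=W
after cmd 3 (t=42): FL=S FR=S RL=S RR=W
after cmd 4 (t=50): FL=W FR=W RL=W RR=W
after cmd 5 (t=70): FL=W FR=W RL=W RR=W
after cmd 6 (t=77): FL=S FR=W RL=S RR=S

start t=15: FL=W FR=W RL=W RR=S
cmd 1: advance +1 → t=16, phase=(0,16,0,4) → FL=S FR=W RL=S RR=S
cmd 2: advance +10 → t=26, phase=(10,6,10,14) → FL=W FR=S RL=W RR=W
cmd 3: advance +16 → t=42, phase=(6,2,6,10) → FL=S FR=S RL=S RR=W
cmd 4: advance +8 → t=50, phase=(14,10,14,18) → FL=W FR=W RL=W RR=W
cmd 5: advance +20 → t=70, phase=(14,10,14,18) → FL=W FR=W RL=W RR=W
cmd 6: advance +7 → t=77, phase=(1,17,1,5) → FL=S FR=W RL=S RR=S


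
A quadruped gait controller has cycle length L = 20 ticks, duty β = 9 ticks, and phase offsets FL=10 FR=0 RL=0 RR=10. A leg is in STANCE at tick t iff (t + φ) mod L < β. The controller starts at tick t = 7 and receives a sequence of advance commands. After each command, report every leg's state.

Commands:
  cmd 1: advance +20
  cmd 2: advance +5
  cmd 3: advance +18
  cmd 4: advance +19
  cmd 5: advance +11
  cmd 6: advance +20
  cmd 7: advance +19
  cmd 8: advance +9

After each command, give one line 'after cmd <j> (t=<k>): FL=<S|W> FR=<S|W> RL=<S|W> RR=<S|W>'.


start t=7: FL=W FR=S RL=S RR=W
cmd 1: advance +20 → t=27, phase=(17,7,7,17) → FL=W FR=S RL=S RR=W
cmd 2: advance +5 → t=32, phase=(2,12,12,2) → FL=S FR=W RL=W RR=S
cmd 3: advance +18 → t=50, phase=(0,10,10,0) → FL=S FR=W RL=W RR=S
cmd 4: advance +19 → t=69, phase=(19,9,9,19) → FL=W FR=W RL=W RR=W
cmd 5: advance +11 → t=80, phase=(10,0,0,10) → FL=W FR=S RL=S RR=W
cmd 6: advance +20 → t=100, phase=(10,0,0,10) → FL=W FR=S RL=S RR=W
cmd 7: advance +19 → t=119, phase=(9,19,19,9) → FL=W FR=W RL=W RR=W
cmd 8: advance +9 → t=128, phase=(18,8,8,18) → FL=W FR=S RL=S RR=W

after cmd 1 (t=27): FL=W FR=S RL=S RR=W
after cmd 2 (t=32): FL=S FR=W RL=W RR=S
after cmd 3 (t=50): FL=S FR=W RL=W RR=S
after cmd 4 (t=69): FL=W FR=W RL=W RR=W
after cmd 5 (t=80): FL=W FR=S RL=S RR=W
after cmd 6 (t=100): FL=W FR=S RL=S RR=W
after cmd 7 (t=119): FL=W FR=W RL=W RR=W
after cmd 8 (t=128): FL=W FR=S RL=S RR=W


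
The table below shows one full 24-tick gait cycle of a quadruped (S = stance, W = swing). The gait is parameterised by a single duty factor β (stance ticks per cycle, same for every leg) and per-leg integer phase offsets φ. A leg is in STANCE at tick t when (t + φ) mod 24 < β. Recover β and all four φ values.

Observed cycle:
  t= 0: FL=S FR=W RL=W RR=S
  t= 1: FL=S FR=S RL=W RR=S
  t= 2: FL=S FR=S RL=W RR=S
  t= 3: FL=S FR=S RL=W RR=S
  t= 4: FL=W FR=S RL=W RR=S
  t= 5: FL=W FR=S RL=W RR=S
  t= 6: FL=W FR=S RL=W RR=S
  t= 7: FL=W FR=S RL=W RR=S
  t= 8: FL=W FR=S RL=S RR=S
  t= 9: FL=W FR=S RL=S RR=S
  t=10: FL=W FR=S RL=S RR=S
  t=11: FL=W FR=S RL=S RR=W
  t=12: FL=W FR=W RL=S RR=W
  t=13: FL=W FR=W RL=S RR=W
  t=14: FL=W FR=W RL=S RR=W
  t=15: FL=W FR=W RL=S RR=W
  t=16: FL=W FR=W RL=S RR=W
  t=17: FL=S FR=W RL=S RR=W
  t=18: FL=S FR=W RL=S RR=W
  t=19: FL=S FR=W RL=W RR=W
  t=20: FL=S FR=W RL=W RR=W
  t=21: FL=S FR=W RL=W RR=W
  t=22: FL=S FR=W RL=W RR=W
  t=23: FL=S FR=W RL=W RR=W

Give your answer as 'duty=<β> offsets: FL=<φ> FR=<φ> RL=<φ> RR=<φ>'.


duty=11 offsets: FL=7 FR=23 RL=16 RR=0

duty β = stance ticks per leg = 11
FL: stance ticks = 11; W→S at t=17 → φ=7
FR: stance ticks = 11; W→S at t=1 → φ=23
RL: stance ticks = 11; W→S at t=8 → φ=16
RR: stance ticks = 11; W→S at t=0 → φ=0


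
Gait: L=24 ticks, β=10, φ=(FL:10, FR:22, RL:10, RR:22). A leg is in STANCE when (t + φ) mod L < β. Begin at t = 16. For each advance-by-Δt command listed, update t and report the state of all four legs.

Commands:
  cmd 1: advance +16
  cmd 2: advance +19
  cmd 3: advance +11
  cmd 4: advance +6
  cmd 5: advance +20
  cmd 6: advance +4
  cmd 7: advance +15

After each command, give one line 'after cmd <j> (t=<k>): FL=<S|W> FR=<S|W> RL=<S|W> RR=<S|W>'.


start t=16: FL=S FR=W RL=S RR=W
cmd 1: advance +16 → t=32, phase=(18,6,18,6) → FL=W FR=S RL=W RR=S
cmd 2: advance +19 → t=51, phase=(13,1,13,1) → FL=W FR=S RL=W RR=S
cmd 3: advance +11 → t=62, phase=(0,12,0,12) → FL=S FR=W RL=S RR=W
cmd 4: advance +6 → t=68, phase=(6,18,6,18) → FL=S FR=W RL=S RR=W
cmd 5: advance +20 → t=88, phase=(2,14,2,14) → FL=S FR=W RL=S RR=W
cmd 6: advance +4 → t=92, phase=(6,18,6,18) → FL=S FR=W RL=S RR=W
cmd 7: advance +15 → t=107, phase=(21,9,21,9) → FL=W FR=S RL=W RR=S

after cmd 1 (t=32): FL=W FR=S RL=W RR=S
after cmd 2 (t=51): FL=W FR=S RL=W RR=S
after cmd 3 (t=62): FL=S FR=W RL=S RR=W
after cmd 4 (t=68): FL=S FR=W RL=S RR=W
after cmd 5 (t=88): FL=S FR=W RL=S RR=W
after cmd 6 (t=92): FL=S FR=W RL=S RR=W
after cmd 7 (t=107): FL=W FR=S RL=W RR=S
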